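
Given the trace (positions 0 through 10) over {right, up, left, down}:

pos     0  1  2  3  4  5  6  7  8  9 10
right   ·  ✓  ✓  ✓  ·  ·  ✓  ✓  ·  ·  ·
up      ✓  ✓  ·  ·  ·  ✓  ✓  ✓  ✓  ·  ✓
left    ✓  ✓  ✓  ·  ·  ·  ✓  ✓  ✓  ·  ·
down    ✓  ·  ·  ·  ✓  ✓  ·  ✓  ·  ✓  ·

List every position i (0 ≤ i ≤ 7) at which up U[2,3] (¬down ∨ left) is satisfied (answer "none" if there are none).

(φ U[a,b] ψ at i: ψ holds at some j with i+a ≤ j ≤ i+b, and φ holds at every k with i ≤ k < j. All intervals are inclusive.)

0, 5, 6

Evaluate at each i in [0,7]:
  i=0: ✓ (rhs at j=2; lhs holds on [0,1])
  i=1: ✗ (lhs fails at k=2 before rhs at j=3)
  i=2: ✗ (no rhs in [4,5])
  i=3: ✗ (lhs fails at k=3 before rhs at j=6)
  i=4: ✗ (lhs fails at k=4 before rhs at j=6)
  i=5: ✓ (rhs at j=7; lhs holds on [5,6])
  i=6: ✓ (rhs at j=8; lhs holds on [6,7])
  i=7: ✗ (lhs fails at k=9 before rhs at j=10)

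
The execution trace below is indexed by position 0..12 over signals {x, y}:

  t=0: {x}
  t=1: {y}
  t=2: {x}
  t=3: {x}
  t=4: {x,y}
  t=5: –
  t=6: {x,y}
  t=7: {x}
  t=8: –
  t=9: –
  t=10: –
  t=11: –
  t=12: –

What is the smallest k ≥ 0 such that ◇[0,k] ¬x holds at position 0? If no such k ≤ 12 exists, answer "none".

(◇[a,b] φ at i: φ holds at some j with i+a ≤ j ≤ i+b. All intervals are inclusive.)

1

Scan j = 0,1,… for ¬x:
  j=0: fails
  j=1: holds
First hit at j=1, so smallest k = 1-0 = 1.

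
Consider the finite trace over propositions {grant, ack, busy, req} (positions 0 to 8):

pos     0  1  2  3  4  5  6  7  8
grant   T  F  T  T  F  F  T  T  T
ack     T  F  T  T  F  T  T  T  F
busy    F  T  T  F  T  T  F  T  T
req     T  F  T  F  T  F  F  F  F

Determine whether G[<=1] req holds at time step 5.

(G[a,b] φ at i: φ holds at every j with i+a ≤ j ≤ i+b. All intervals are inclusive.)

Check req at every j in [5,6]:
  j=5: false
  j=6: false
Fails at j=5 → formula fails.

Does not hold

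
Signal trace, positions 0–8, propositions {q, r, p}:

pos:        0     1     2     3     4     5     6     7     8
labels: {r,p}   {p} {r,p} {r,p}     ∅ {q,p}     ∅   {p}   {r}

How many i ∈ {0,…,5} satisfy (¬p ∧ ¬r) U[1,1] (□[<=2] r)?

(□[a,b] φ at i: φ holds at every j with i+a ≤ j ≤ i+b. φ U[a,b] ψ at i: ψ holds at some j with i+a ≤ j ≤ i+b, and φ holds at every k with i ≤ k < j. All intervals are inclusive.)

Evaluate at each i in [0,5]:
  i=0: ✗ (no rhs in [1,1])
  i=1: ✗ (no rhs in [2,2])
  i=2: ✗ (no rhs in [3,3])
  i=3: ✗ (no rhs in [4,4])
  i=4: ✗ (no rhs in [5,5])
  i=5: ✗ (no rhs in [6,6])
Positions where it holds: {} → 0.

0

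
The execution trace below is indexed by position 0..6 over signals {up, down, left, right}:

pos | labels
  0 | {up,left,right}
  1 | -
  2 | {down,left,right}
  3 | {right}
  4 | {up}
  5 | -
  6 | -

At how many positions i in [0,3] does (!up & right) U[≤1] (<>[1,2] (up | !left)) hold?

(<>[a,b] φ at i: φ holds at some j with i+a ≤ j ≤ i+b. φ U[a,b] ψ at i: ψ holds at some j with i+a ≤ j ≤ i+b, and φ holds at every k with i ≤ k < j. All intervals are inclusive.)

4

Evaluate at each i in [0,3]:
  i=0: ✓ (rhs at j=0)
  i=1: ✓ (rhs at j=1)
  i=2: ✓ (rhs at j=2)
  i=3: ✓ (rhs at j=3)
Positions where it holds: {0, 1, 2, 3} → 4.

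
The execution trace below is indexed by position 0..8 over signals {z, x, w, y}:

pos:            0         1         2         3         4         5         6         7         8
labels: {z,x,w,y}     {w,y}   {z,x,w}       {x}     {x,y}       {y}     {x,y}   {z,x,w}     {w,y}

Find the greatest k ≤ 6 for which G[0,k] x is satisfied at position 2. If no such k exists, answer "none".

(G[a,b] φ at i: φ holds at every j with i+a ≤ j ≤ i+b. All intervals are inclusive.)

2

x must hold from j=2 onward; find where it first fails.
  j=2: holds
  j=3: holds
  j=4: holds
  j=5: fails
Holds on [2,4], so largest k = 2.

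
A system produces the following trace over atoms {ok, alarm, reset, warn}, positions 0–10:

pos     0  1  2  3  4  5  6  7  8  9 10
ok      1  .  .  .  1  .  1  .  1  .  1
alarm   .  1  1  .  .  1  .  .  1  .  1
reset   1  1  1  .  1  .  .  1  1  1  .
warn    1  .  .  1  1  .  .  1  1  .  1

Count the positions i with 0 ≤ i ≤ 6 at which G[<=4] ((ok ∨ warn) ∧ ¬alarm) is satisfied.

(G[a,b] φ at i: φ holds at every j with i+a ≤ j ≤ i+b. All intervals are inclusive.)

0

Evaluate at each i in [0,6]:
  i=0: ✗ (fails at j=1)
  i=1: ✗ (fails at j=1)
  i=2: ✗ (fails at j=2)
  i=3: ✗ (fails at j=5)
  i=4: ✗ (fails at j=5)
  i=5: ✗ (fails at j=5)
  i=6: ✗ (fails at j=8)
Positions where it holds: {} → 0.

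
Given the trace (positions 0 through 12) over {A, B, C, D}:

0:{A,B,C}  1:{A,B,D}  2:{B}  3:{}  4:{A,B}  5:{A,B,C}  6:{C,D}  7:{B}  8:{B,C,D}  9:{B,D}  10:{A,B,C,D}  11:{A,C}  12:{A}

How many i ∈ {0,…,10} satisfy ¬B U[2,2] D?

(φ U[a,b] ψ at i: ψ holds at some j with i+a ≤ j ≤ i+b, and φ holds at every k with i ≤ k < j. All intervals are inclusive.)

0

Evaluate at each i in [0,10]:
  i=0: ✗ (no rhs in [2,2])
  i=1: ✗ (no rhs in [3,3])
  i=2: ✗ (no rhs in [4,4])
  i=3: ✗ (no rhs in [5,5])
  i=4: ✗ (lhs fails at k=4 before rhs at j=6)
  i=5: ✗ (no rhs in [7,7])
  i=6: ✗ (lhs fails at k=7 before rhs at j=8)
  i=7: ✗ (lhs fails at k=7 before rhs at j=9)
  i=8: ✗ (lhs fails at k=8 before rhs at j=10)
  i=9: ✗ (no rhs in [11,11])
  i=10: ✗ (no rhs in [12,12])
Positions where it holds: {} → 0.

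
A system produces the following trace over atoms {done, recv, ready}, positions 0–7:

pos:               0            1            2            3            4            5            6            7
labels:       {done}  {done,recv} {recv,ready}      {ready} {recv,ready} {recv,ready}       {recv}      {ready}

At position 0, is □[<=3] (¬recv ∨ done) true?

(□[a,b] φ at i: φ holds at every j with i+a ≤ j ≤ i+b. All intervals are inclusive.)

Check (¬recv ∨ done) at every j in [0,3]:
  j=0: true
  j=1: true
  j=2: false
  j=3: true
Fails at j=2 → formula fails.

No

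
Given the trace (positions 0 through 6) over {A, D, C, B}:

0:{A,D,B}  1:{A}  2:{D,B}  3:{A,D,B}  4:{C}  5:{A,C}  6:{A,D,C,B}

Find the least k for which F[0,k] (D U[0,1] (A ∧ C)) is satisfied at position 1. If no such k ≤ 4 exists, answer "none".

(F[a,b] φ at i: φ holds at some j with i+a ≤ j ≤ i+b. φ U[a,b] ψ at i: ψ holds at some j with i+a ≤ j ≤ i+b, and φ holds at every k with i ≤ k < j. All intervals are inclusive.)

4

Scan j = 1,2,… for (D U[0,1] (A ∧ C)):
  j=1: fails
  j=2: fails
  j=3: fails
  j=4: fails
  j=5: holds
First hit at j=5, so smallest k = 5-1 = 4.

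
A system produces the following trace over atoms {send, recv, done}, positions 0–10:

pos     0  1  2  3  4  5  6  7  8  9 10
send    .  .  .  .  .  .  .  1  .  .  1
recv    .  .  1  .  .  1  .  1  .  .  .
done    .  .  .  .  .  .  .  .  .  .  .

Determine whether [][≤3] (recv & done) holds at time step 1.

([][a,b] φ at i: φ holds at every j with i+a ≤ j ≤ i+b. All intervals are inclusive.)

False

Check (recv & done) at every j in [1,4]:
  j=1: false
  j=2: false
  j=3: false
  j=4: false
Fails at j=1 → formula fails.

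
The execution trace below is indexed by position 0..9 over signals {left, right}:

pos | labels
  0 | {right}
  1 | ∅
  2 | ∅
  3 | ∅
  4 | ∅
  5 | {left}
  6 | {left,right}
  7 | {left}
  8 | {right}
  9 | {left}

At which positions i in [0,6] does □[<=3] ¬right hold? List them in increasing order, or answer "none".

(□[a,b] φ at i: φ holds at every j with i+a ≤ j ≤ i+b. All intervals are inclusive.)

1, 2

Evaluate at each i in [0,6]:
  i=0: ✗ (fails at j=0)
  i=1: ✓ (all of [1,4])
  i=2: ✓ (all of [2,5])
  i=3: ✗ (fails at j=6)
  i=4: ✗ (fails at j=6)
  i=5: ✗ (fails at j=6)
  i=6: ✗ (fails at j=6)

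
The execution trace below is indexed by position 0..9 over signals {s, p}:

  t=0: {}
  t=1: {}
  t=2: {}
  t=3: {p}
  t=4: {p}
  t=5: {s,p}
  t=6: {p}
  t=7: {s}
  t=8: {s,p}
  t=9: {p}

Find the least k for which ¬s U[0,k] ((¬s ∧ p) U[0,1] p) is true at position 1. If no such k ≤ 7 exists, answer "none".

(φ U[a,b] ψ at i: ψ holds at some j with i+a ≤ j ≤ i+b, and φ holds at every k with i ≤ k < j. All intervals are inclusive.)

Need earliest j ≥ 1 with ((¬s ∧ p) U[0,1] p), and ¬s at every k in [1,j-1].
  j=1: rhs fails.
  j=2: rhs fails.
  j=3: rhs holds; lhs holds on [1,2]. k = 2.

2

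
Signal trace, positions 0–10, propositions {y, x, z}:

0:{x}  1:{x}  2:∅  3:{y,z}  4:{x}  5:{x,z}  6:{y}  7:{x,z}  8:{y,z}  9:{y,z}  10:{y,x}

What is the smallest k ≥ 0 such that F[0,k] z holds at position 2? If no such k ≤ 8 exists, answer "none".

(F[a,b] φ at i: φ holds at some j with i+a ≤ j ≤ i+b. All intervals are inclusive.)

Scan j = 2,3,… for z:
  j=2: fails
  j=3: holds
First hit at j=3, so smallest k = 3-2 = 1.

1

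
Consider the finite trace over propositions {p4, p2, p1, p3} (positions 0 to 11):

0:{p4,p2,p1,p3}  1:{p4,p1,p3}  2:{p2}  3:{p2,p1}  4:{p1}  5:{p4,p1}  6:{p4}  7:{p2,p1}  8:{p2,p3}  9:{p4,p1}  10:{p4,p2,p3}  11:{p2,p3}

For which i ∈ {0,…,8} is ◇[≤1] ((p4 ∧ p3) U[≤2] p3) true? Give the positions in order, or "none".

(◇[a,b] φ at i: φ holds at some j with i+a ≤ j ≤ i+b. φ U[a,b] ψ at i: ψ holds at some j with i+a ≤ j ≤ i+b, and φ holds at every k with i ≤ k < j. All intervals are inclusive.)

Evaluate at each i in [0,8]:
  i=0: ✓ (witness j=0)
  i=1: ✓ (witness j=1)
  i=2: ✗ (none in [2,3])
  i=3: ✗ (none in [3,4])
  i=4: ✗ (none in [4,5])
  i=5: ✗ (none in [5,6])
  i=6: ✗ (none in [6,7])
  i=7: ✓ (witness j=8)
  i=8: ✓ (witness j=8)

0, 1, 7, 8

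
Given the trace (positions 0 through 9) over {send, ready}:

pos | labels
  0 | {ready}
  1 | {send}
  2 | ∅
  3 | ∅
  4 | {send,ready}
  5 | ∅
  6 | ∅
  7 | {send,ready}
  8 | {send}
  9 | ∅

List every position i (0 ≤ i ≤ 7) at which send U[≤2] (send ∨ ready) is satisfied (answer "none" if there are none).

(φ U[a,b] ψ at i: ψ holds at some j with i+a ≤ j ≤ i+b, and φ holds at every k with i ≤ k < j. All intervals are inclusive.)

Evaluate at each i in [0,7]:
  i=0: ✓ (rhs at j=0)
  i=1: ✓ (rhs at j=1)
  i=2: ✗ (lhs fails at k=2 before rhs at j=4)
  i=3: ✗ (lhs fails at k=3 before rhs at j=4)
  i=4: ✓ (rhs at j=4)
  i=5: ✗ (lhs fails at k=5 before rhs at j=7)
  i=6: ✗ (lhs fails at k=6 before rhs at j=7)
  i=7: ✓ (rhs at j=7)

0, 1, 4, 7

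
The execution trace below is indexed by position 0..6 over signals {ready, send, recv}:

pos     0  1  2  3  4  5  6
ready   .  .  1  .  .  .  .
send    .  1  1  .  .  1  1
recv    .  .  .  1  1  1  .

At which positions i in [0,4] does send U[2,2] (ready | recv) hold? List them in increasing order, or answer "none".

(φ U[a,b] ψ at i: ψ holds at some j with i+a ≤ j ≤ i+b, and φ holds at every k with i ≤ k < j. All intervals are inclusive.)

Evaluate at each i in [0,4]:
  i=0: ✗ (lhs fails at k=0 before rhs at j=2)
  i=1: ✓ (rhs at j=3; lhs holds on [1,2])
  i=2: ✗ (lhs fails at k=3 before rhs at j=4)
  i=3: ✗ (lhs fails at k=3 before rhs at j=5)
  i=4: ✗ (no rhs in [6,6])

1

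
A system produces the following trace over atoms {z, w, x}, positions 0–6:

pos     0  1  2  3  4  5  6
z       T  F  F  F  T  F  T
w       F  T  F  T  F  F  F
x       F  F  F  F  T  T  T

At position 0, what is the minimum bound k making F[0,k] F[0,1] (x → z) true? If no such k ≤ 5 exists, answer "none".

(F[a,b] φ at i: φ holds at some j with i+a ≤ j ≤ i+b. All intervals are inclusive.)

Scan j = 0,1,… for F[0,1] (x → z):
  j=0: holds
First hit at j=0, so smallest k = 0-0 = 0.

0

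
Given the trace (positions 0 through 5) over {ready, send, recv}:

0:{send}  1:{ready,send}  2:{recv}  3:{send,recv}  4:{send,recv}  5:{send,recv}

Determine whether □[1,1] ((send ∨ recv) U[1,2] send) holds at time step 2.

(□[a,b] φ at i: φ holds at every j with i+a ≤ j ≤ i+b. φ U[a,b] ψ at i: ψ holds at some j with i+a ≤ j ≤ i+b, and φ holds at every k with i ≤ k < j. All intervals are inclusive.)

Check ((send ∨ recv) U[1,2] send) at every j in [3,3]:
  j=3: holds
All positions satisfy it → formula holds.

Holds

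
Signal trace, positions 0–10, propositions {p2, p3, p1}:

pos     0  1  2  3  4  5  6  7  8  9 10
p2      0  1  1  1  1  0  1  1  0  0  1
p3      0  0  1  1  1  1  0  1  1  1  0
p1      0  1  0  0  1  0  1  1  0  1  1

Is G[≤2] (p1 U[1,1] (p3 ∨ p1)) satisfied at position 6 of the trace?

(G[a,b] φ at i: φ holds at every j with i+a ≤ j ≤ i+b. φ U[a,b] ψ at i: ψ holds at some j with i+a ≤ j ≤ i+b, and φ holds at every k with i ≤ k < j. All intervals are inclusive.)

Does not hold

Check (p1 U[1,1] (p3 ∨ p1)) at every j in [6,8]:
  j=6: holds
  j=7: holds
  j=8: fails
Fails at j=8 → formula fails.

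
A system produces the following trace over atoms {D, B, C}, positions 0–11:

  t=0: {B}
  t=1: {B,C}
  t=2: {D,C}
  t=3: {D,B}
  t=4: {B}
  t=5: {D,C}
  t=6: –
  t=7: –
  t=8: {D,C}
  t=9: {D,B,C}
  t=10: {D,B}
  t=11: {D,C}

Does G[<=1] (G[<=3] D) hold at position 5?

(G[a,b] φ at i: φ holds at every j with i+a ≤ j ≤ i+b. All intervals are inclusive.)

Check G[<=3] D at every j in [5,6]:
  j=5: fails at 6
  j=6: fails at 6
Fails at j=5 → formula fails.

Does not hold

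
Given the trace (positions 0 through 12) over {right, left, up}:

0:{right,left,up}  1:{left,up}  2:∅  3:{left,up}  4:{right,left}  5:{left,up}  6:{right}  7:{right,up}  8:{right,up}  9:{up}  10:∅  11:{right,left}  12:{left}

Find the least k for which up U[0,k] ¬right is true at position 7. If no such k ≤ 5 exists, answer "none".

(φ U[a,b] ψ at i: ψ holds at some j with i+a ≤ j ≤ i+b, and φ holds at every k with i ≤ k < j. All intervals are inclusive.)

2

Need earliest j ≥ 7 with ¬right, and up at every k in [7,j-1].
  j=7: rhs fails.
  j=8: rhs fails.
  j=9: rhs holds; lhs holds on [7,8]. k = 2.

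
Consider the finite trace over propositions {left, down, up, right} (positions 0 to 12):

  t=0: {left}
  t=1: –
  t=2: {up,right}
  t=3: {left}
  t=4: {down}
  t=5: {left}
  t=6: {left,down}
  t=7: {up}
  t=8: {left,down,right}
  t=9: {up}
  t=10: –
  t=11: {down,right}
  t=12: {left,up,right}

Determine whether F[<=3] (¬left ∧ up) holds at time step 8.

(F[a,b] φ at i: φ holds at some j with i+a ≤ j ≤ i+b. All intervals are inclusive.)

True

Check (¬left ∧ up) at each j in [8,11]:
  j=8: false
  j=9: true
  j=10: false
  j=11: false
Found at j=9 → formula holds.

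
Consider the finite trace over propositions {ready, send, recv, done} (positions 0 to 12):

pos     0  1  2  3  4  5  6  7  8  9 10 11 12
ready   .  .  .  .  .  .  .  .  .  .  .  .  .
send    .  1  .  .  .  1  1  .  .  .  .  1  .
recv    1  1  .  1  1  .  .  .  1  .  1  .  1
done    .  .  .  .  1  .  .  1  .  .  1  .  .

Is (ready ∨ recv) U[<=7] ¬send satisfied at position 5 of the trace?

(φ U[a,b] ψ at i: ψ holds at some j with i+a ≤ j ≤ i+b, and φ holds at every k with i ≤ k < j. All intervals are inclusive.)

Need some j in [5,12] with ¬send, and (ready ∨ recv) at every k in [5,j-1].
  j=5: ¬send false.
  j=6: ¬send false.
  j=7: ¬send holds, but (ready ∨ recv) fails at k=5 → not this j.
  j=8: ¬send holds, but (ready ∨ recv) fails at k=5 → not this j.
  j=9: ¬send holds, but (ready ∨ recv) fails at k=5 → not this j.
  j=10: ¬send holds, but (ready ∨ recv) fails at k=5 → not this j.
  j=11: ¬send false.
  j=12: ¬send holds, but (ready ∨ recv) fails at k=5 → not this j.
No j in the window works → until fails.

Does not hold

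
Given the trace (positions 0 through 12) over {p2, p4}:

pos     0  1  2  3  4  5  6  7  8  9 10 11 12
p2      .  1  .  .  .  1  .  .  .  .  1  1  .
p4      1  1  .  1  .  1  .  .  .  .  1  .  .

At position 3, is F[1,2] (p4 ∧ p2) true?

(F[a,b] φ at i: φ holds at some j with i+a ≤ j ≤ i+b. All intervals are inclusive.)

Check (p4 ∧ p2) at each j in [4,5]:
  j=4: false
  j=5: true
Found at j=5 → formula holds.

True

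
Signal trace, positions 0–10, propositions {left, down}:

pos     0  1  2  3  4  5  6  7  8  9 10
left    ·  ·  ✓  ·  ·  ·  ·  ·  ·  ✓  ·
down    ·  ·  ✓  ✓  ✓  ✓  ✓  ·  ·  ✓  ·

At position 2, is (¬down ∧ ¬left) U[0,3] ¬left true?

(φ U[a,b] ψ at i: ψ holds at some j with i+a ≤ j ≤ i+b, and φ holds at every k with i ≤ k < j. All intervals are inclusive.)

Need some j in [2,5] with ¬left, and (¬down ∧ ¬left) at every k in [2,j-1].
  j=2: ¬left false.
  j=3: ¬left holds, but (¬down ∧ ¬left) fails at k=2 → not this j.
  j=4: ¬left holds, but (¬down ∧ ¬left) fails at k=2 → not this j.
  j=5: ¬left holds, but (¬down ∧ ¬left) fails at k=2 → not this j.
No j in the window works → until fails.

False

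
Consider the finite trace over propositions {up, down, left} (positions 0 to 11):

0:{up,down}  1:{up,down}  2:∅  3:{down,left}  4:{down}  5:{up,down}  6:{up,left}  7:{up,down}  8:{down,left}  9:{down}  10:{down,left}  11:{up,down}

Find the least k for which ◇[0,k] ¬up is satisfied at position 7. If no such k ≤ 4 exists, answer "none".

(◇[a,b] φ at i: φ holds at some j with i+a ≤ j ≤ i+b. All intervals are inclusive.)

Scan j = 7,8,… for ¬up:
  j=7: fails
  j=8: holds
First hit at j=8, so smallest k = 8-7 = 1.

1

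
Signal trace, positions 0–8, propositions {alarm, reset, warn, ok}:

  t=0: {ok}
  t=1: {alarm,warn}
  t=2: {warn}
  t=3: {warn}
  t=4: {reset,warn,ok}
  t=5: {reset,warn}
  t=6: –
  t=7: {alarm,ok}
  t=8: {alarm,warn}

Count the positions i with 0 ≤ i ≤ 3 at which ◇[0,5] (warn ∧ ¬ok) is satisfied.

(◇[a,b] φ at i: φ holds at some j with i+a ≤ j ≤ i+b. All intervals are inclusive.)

Evaluate at each i in [0,3]:
  i=0: ✓ (witness j=1)
  i=1: ✓ (witness j=1)
  i=2: ✓ (witness j=2)
  i=3: ✓ (witness j=3)
Positions where it holds: {0, 1, 2, 3} → 4.

4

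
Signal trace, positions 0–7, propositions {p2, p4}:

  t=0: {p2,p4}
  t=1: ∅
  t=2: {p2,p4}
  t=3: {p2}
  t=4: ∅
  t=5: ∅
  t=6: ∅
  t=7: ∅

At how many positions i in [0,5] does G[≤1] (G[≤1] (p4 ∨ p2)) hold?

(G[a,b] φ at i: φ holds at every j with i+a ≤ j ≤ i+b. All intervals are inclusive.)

0

Evaluate at each i in [0,5]:
  i=0: ✗ (fails at j=0)
  i=1: ✗ (fails at j=1)
  i=2: ✗ (fails at j=3)
  i=3: ✗ (fails at j=3)
  i=4: ✗ (fails at j=4)
  i=5: ✗ (fails at j=5)
Positions where it holds: {} → 0.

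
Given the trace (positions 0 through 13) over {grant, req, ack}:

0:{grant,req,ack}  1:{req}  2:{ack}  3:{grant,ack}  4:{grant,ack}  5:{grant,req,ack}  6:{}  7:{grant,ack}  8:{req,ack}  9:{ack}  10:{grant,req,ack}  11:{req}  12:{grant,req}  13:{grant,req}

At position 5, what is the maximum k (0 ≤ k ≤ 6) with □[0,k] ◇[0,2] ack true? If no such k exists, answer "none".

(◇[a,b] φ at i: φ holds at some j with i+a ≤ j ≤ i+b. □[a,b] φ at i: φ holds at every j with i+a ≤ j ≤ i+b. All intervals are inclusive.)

◇[0,2] ack must hold from j=5 onward; find where it first fails.
  j=5: holds
  j=6: holds
  j=7: holds
  j=8: holds
  j=9: holds
  j=10: holds
  j=11: fails
Holds on [5,10], so largest k = 5.

5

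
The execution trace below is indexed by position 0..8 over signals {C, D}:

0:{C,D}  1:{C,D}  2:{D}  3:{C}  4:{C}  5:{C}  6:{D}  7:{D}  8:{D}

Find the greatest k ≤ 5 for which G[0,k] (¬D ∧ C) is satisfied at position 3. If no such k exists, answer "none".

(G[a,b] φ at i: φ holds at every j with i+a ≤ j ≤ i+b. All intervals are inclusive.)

(¬D ∧ C) must hold from j=3 onward; find where it first fails.
  j=3: holds
  j=4: holds
  j=5: holds
  j=6: fails
Holds on [3,5], so largest k = 2.

2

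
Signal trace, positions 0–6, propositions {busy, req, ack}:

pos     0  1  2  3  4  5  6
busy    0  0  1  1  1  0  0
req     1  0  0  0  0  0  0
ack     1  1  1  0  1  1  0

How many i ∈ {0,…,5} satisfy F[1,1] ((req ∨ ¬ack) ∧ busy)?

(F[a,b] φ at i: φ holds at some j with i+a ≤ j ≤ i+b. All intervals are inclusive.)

1

Evaluate at each i in [0,5]:
  i=0: ✗ (none in [1,1])
  i=1: ✗ (none in [2,2])
  i=2: ✓ (witness j=3)
  i=3: ✗ (none in [4,4])
  i=4: ✗ (none in [5,5])
  i=5: ✗ (none in [6,6])
Positions where it holds: {2} → 1.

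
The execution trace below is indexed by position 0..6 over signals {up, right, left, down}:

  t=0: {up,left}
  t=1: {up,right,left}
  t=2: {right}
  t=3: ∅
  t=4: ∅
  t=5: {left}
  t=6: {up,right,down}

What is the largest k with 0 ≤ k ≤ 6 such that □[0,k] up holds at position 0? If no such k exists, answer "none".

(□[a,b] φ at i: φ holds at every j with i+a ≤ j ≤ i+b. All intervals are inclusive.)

1

up must hold from j=0 onward; find where it first fails.
  j=0: holds
  j=1: holds
  j=2: fails
Holds on [0,1], so largest k = 1.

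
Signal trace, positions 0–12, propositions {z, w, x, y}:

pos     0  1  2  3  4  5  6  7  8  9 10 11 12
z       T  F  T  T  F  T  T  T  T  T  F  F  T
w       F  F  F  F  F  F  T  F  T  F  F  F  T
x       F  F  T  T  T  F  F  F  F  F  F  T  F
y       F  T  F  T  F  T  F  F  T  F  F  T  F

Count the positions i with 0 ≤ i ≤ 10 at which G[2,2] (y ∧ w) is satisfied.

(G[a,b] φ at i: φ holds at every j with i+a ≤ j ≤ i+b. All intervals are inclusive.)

1

Evaluate at each i in [0,10]:
  i=0: ✗ (fails at j=2)
  i=1: ✗ (fails at j=3)
  i=2: ✗ (fails at j=4)
  i=3: ✗ (fails at j=5)
  i=4: ✗ (fails at j=6)
  i=5: ✗ (fails at j=7)
  i=6: ✓ (all of [8,8])
  i=7: ✗ (fails at j=9)
  i=8: ✗ (fails at j=10)
  i=9: ✗ (fails at j=11)
  i=10: ✗ (fails at j=12)
Positions where it holds: {6} → 1.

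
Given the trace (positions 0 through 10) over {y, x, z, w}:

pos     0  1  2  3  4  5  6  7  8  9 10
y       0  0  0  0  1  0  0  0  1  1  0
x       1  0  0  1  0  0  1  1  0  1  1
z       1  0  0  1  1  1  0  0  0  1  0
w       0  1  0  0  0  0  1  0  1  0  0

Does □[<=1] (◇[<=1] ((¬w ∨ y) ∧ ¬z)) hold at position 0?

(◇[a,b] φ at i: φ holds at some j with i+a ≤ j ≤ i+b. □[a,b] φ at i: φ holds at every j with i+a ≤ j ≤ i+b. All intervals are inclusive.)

False

Check ◇[<=1] ((¬w ∨ y) ∧ ¬z) at every j in [0,1]:
  j=0: fails (none in [0,1])
  j=1: holds (witness at 2)
Fails at j=0 → formula fails.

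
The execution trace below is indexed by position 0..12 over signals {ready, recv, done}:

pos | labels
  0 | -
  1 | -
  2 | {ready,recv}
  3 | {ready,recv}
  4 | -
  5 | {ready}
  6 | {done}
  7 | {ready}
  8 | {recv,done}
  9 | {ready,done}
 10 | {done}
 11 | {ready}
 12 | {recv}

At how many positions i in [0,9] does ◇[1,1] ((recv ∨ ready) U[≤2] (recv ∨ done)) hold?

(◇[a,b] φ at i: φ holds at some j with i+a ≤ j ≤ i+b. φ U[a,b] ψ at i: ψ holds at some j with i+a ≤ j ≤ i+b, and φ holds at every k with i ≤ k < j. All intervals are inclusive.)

Evaluate at each i in [0,9]:
  i=0: ✗ (none in [1,1])
  i=1: ✓ (witness j=2)
  i=2: ✓ (witness j=3)
  i=3: ✗ (none in [4,4])
  i=4: ✓ (witness j=5)
  i=5: ✓ (witness j=6)
  i=6: ✓ (witness j=7)
  i=7: ✓ (witness j=8)
  i=8: ✓ (witness j=9)
  i=9: ✓ (witness j=10)
Positions where it holds: {1, 2, 4, 5, 6, 7, 8, 9} → 8.

8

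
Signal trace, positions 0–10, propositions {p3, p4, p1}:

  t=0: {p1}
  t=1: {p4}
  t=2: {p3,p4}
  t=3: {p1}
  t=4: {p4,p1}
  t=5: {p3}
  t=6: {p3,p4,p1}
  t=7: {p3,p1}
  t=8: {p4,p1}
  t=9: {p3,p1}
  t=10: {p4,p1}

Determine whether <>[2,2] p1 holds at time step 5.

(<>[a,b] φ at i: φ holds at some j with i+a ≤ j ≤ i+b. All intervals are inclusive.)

Holds

Check p1 at each j in [7,7]:
  j=7: true
Found at j=7 → formula holds.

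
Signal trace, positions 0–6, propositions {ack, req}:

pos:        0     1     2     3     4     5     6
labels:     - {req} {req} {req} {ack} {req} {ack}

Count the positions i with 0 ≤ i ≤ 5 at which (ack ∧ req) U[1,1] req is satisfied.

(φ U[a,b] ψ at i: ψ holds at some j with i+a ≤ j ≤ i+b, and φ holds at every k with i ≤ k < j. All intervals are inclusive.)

Evaluate at each i in [0,5]:
  i=0: ✗ (lhs fails at k=0 before rhs at j=1)
  i=1: ✗ (lhs fails at k=1 before rhs at j=2)
  i=2: ✗ (lhs fails at k=2 before rhs at j=3)
  i=3: ✗ (no rhs in [4,4])
  i=4: ✗ (lhs fails at k=4 before rhs at j=5)
  i=5: ✗ (no rhs in [6,6])
Positions where it holds: {} → 0.

0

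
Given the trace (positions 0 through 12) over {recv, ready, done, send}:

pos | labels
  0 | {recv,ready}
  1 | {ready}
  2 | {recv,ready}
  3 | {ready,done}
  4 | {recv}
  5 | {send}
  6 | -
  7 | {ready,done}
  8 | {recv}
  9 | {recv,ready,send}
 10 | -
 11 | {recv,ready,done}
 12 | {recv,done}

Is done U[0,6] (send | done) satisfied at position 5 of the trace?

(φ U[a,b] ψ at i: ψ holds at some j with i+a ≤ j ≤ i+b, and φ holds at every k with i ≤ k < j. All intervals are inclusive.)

Yes

Need some j in [5,11] with (send | done), and done at every k in [5,j-1].
  j=5: (send | done) holds; no prefix to check → satisfied.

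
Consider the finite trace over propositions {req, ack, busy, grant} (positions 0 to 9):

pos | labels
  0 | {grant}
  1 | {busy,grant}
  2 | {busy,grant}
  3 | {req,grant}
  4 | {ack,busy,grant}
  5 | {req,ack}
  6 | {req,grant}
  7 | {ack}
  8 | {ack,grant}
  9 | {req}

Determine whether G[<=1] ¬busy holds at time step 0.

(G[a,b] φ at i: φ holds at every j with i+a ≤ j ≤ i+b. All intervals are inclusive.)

Check ¬busy at every j in [0,1]:
  j=0: true
  j=1: false
Fails at j=1 → formula fails.

False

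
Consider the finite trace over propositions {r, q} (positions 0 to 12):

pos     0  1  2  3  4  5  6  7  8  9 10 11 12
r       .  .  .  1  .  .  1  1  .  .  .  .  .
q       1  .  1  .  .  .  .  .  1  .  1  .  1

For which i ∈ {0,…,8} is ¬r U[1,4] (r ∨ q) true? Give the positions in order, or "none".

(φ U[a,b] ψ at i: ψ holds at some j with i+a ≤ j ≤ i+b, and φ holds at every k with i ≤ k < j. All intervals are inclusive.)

0, 1, 2, 4, 5, 8

Evaluate at each i in [0,8]:
  i=0: ✓ (rhs at j=2; lhs holds on [0,1])
  i=1: ✓ (rhs at j=2; lhs holds on [1,1])
  i=2: ✓ (rhs at j=3; lhs holds on [2,2])
  i=3: ✗ (lhs fails at k=3 before rhs at j=6)
  i=4: ✓ (rhs at j=6; lhs holds on [4,5])
  i=5: ✓ (rhs at j=6; lhs holds on [5,5])
  i=6: ✗ (lhs fails at k=6 before rhs at j=7)
  i=7: ✗ (lhs fails at k=7 before rhs at j=8)
  i=8: ✓ (rhs at j=10; lhs holds on [8,9])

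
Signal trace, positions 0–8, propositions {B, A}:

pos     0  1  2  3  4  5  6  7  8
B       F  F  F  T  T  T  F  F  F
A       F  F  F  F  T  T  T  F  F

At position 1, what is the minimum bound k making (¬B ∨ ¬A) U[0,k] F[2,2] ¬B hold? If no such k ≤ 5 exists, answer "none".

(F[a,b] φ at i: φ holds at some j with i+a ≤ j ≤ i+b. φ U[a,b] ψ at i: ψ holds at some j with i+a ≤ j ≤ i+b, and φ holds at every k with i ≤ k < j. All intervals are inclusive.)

3

Need earliest j ≥ 1 with F[2,2] ¬B, and (¬B ∨ ¬A) at every k in [1,j-1].
  j=1: rhs fails.
  j=2: rhs fails.
  j=3: rhs fails.
  j=4: rhs holds; lhs holds on [1,3]. k = 3.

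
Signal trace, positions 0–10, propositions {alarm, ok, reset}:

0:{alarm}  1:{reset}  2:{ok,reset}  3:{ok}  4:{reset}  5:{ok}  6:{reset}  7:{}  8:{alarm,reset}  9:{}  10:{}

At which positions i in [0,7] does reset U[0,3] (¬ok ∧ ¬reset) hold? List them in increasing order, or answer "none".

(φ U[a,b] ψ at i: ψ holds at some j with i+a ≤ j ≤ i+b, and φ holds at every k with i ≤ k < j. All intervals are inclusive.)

0, 6, 7

Evaluate at each i in [0,7]:
  i=0: ✓ (rhs at j=0)
  i=1: ✗ (no rhs in [1,4])
  i=2: ✗ (no rhs in [2,5])
  i=3: ✗ (no rhs in [3,6])
  i=4: ✗ (lhs fails at k=5 before rhs at j=7)
  i=5: ✗ (lhs fails at k=5 before rhs at j=7)
  i=6: ✓ (rhs at j=7; lhs holds on [6,6])
  i=7: ✓ (rhs at j=7)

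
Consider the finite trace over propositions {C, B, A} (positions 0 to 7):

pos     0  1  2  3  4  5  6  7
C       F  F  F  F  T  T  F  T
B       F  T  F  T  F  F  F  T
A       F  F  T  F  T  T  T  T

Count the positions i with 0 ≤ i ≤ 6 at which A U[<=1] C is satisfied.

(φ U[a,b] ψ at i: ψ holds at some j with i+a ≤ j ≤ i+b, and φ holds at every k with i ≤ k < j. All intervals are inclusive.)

3

Evaluate at each i in [0,6]:
  i=0: ✗ (no rhs in [0,1])
  i=1: ✗ (no rhs in [1,2])
  i=2: ✗ (no rhs in [2,3])
  i=3: ✗ (lhs fails at k=3 before rhs at j=4)
  i=4: ✓ (rhs at j=4)
  i=5: ✓ (rhs at j=5)
  i=6: ✓ (rhs at j=7; lhs holds on [6,6])
Positions where it holds: {4, 5, 6} → 3.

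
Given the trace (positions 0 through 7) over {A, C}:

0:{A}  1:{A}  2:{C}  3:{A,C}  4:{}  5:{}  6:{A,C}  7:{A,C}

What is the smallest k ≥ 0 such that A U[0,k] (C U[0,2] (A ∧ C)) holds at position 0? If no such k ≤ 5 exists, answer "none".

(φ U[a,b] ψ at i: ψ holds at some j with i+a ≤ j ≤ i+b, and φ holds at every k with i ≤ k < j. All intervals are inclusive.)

Need earliest j ≥ 0 with (C U[0,2] (A ∧ C)), and A at every k in [0,j-1].
  j=0: rhs fails.
  j=1: rhs fails.
  j=2: rhs holds; lhs holds on [0,1]. k = 2.

2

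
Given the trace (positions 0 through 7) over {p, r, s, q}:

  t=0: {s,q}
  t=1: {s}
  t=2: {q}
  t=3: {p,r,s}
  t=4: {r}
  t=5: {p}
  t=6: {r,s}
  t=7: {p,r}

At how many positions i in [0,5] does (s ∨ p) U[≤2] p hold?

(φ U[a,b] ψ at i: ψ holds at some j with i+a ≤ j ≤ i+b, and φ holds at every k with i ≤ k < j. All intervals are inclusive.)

Evaluate at each i in [0,5]:
  i=0: ✗ (no rhs in [0,2])
  i=1: ✗ (lhs fails at k=2 before rhs at j=3)
  i=2: ✗ (lhs fails at k=2 before rhs at j=3)
  i=3: ✓ (rhs at j=3)
  i=4: ✗ (lhs fails at k=4 before rhs at j=5)
  i=5: ✓ (rhs at j=5)
Positions where it holds: {3, 5} → 2.

2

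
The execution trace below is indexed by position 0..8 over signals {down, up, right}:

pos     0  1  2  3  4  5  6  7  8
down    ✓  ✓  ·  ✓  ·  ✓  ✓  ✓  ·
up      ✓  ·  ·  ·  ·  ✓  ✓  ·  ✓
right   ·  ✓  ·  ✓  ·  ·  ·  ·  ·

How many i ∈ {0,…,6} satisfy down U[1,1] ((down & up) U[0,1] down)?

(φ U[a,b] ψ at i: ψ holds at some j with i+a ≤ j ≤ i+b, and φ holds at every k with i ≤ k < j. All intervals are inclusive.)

3

Evaluate at each i in [0,6]:
  i=0: ✓ (rhs at j=1; lhs holds on [0,0])
  i=1: ✗ (no rhs in [2,2])
  i=2: ✗ (lhs fails at k=2 before rhs at j=3)
  i=3: ✗ (no rhs in [4,4])
  i=4: ✗ (lhs fails at k=4 before rhs at j=5)
  i=5: ✓ (rhs at j=6; lhs holds on [5,5])
  i=6: ✓ (rhs at j=7; lhs holds on [6,6])
Positions where it holds: {0, 5, 6} → 3.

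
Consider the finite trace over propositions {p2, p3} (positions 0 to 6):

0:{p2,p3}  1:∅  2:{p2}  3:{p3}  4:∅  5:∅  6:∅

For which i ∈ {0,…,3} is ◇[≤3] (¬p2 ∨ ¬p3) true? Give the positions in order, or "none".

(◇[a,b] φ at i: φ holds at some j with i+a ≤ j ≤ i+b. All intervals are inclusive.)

Evaluate at each i in [0,3]:
  i=0: ✓ (witness j=1)
  i=1: ✓ (witness j=1)
  i=2: ✓ (witness j=2)
  i=3: ✓ (witness j=3)

0, 1, 2, 3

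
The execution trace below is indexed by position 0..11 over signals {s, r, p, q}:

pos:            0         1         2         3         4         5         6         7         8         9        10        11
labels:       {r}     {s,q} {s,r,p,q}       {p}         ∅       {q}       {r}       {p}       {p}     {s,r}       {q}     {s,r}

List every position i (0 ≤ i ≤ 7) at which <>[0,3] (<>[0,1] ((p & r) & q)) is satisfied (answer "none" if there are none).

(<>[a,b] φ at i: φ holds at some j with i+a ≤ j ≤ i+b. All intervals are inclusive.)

Evaluate at each i in [0,7]:
  i=0: ✓ (witness j=1)
  i=1: ✓ (witness j=1)
  i=2: ✓ (witness j=2)
  i=3: ✗ (none in [3,6])
  i=4: ✗ (none in [4,7])
  i=5: ✗ (none in [5,8])
  i=6: ✗ (none in [6,9])
  i=7: ✗ (none in [7,10])

0, 1, 2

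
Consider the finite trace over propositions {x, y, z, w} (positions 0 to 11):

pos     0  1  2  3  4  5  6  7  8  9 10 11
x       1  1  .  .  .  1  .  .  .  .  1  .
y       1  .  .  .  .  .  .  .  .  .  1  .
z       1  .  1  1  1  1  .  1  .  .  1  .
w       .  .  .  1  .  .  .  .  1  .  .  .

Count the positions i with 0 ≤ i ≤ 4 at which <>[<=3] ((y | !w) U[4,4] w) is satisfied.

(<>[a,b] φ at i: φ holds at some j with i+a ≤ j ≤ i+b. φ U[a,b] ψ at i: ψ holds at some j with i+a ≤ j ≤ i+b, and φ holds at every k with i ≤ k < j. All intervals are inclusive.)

4

Evaluate at each i in [0,4]:
  i=0: ✗ (none in [0,3])
  i=1: ✓ (witness j=4)
  i=2: ✓ (witness j=4)
  i=3: ✓ (witness j=4)
  i=4: ✓ (witness j=4)
Positions where it holds: {1, 2, 3, 4} → 4.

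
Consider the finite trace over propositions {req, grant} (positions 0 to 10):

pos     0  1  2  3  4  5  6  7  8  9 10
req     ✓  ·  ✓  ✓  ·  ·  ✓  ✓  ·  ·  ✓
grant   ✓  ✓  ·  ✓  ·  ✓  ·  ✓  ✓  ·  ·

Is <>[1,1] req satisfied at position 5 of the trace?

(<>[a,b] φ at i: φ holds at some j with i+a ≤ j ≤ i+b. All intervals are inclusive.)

Holds

Check req at each j in [6,6]:
  j=6: true
Found at j=6 → formula holds.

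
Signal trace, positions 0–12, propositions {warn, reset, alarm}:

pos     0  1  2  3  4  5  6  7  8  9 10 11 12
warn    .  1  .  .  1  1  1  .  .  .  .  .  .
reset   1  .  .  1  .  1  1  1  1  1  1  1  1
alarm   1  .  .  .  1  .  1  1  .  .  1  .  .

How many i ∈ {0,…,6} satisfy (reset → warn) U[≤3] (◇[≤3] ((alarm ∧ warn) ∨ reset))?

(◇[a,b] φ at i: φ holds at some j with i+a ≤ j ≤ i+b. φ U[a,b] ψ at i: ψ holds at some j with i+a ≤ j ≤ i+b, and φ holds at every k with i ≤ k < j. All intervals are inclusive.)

7

Evaluate at each i in [0,6]:
  i=0: ✓ (rhs at j=0)
  i=1: ✓ (rhs at j=1)
  i=2: ✓ (rhs at j=2)
  i=3: ✓ (rhs at j=3)
  i=4: ✓ (rhs at j=4)
  i=5: ✓ (rhs at j=5)
  i=6: ✓ (rhs at j=6)
Positions where it holds: {0, 1, 2, 3, 4, 5, 6} → 7.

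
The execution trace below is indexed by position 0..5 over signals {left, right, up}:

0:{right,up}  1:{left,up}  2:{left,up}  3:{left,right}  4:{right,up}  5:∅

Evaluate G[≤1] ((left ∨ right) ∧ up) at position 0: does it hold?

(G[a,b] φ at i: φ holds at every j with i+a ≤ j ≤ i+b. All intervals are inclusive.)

Holds

Check ((left ∨ right) ∧ up) at every j in [0,1]:
  j=0: true
  j=1: true
All positions satisfy it → formula holds.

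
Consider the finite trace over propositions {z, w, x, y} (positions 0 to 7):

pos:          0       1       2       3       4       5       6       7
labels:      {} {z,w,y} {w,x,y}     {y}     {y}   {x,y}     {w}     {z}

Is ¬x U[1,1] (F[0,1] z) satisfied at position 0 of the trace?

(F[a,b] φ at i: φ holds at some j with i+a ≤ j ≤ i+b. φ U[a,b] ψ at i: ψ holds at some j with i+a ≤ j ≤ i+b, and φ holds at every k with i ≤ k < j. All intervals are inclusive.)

Need some j in [1,1] with F[0,1] z, and ¬x at every k in [0,j-1].
  j=1: F[0,1] z holds; ¬x holds at every k in [0,0] → satisfied.

Holds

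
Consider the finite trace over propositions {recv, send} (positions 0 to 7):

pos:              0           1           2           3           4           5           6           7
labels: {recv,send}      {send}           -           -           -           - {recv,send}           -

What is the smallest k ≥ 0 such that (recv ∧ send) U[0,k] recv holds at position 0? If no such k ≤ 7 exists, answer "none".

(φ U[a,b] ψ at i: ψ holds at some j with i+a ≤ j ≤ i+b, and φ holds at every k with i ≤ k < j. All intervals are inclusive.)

Need earliest j ≥ 0 with recv, and (recv ∧ send) at every k in [0,j-1].
  j=0: rhs holds (empty prefix). k = 0.

0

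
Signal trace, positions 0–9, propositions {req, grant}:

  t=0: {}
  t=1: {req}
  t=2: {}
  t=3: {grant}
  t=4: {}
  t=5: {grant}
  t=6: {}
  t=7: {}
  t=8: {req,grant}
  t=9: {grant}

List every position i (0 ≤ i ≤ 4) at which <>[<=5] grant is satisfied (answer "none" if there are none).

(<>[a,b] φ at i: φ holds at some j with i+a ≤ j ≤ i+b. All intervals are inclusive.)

0, 1, 2, 3, 4

Evaluate at each i in [0,4]:
  i=0: ✓ (witness j=3)
  i=1: ✓ (witness j=3)
  i=2: ✓ (witness j=3)
  i=3: ✓ (witness j=3)
  i=4: ✓ (witness j=5)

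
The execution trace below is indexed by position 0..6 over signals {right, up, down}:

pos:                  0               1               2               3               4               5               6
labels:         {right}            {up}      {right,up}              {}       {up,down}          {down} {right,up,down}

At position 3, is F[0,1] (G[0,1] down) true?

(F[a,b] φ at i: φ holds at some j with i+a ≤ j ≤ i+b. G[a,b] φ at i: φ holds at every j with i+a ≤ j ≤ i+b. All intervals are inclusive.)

Holds

Check G[0,1] down at each j in [3,4]:
  j=3: fails at 3
  j=4: holds on [4,5]
Found at j=4 → formula holds.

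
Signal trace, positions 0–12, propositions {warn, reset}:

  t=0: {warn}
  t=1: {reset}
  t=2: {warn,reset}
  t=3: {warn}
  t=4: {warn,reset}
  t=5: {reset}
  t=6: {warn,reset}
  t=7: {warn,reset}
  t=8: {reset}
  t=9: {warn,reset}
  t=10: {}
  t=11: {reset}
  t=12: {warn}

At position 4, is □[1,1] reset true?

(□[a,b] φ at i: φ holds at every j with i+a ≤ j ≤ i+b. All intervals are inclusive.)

Check reset at every j in [5,5]:
  j=5: true
All positions satisfy it → formula holds.

Yes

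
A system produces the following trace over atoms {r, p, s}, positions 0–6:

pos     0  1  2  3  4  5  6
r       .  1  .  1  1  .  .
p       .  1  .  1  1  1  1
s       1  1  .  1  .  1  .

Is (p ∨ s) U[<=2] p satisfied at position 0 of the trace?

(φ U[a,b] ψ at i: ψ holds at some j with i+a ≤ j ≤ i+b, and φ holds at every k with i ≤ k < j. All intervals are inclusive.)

True

Need some j in [0,2] with p, and (p ∨ s) at every k in [0,j-1].
  j=0: p false.
  j=1: p holds; (p ∨ s) holds at every k in [0,0] → satisfied.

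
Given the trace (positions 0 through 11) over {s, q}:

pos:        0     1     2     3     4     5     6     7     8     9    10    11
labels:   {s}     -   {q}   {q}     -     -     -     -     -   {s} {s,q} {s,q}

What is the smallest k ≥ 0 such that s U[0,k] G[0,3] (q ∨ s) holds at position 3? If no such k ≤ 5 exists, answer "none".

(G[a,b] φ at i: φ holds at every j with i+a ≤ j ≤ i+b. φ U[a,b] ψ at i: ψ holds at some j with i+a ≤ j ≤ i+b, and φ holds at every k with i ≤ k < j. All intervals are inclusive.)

Need earliest j ≥ 3 with G[0,3] (q ∨ s), and s at every k in [3,j-1].
  j=3: rhs fails.
  j=4: rhs fails.
  j=5: rhs fails.
  j=6: rhs fails.
  j=7: rhs fails.
  j=8: rhs fails.
No witness within the range → none.

none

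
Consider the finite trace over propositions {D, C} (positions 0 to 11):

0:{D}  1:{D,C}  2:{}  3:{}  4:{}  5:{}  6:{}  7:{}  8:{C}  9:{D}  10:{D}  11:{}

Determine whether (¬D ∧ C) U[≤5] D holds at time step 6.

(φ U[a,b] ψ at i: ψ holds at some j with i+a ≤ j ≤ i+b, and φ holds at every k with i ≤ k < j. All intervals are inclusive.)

Does not hold

Need some j in [6,11] with D, and (¬D ∧ C) at every k in [6,j-1].
  j=6: D false.
  j=7: D false.
  j=8: D false.
  j=9: D holds, but (¬D ∧ C) fails at k=6 → not this j.
  j=10: D holds, but (¬D ∧ C) fails at k=6 → not this j.
  j=11: D false.
No j in the window works → until fails.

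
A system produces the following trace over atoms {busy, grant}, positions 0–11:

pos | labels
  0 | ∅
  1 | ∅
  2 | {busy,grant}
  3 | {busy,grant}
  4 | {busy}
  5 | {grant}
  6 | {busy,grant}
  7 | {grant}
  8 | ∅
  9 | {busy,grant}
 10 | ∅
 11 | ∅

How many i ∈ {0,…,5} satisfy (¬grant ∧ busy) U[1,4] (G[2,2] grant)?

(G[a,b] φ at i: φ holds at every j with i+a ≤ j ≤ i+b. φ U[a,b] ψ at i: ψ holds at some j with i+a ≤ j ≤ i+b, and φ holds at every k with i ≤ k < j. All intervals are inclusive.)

Evaluate at each i in [0,5]:
  i=0: ✗ (lhs fails at k=0 before rhs at j=1)
  i=1: ✗ (lhs fails at k=1 before rhs at j=3)
  i=2: ✗ (lhs fails at k=2 before rhs at j=3)
  i=3: ✗ (lhs fails at k=3 before rhs at j=4)
  i=4: ✓ (rhs at j=5; lhs holds on [4,4])
  i=5: ✗ (lhs fails at k=5 before rhs at j=7)
Positions where it holds: {4} → 1.

1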